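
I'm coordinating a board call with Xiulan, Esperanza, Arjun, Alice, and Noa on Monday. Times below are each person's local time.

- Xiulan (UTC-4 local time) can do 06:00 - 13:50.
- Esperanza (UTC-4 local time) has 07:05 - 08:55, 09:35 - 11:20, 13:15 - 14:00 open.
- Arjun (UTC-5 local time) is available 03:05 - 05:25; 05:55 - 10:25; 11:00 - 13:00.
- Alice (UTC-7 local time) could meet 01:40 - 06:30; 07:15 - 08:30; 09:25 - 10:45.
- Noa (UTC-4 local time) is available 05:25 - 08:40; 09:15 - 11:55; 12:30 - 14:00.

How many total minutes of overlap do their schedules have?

Xiulan in UTC: 10:00-17:50 (add 4h to convert from UTC-4).
Esperanza in UTC: 11:05-12:55, 13:35-15:20, 17:15-18:00 (add 4h to convert from UTC-4).
Arjun in UTC: 08:05-10:25, 10:55-15:25, 16:00-18:00 (add 5h to convert from UTC-5).
Alice in UTC: 08:40-13:30, 14:15-15:30, 16:25-17:45 (add 7h to convert from UTC-7).
Noa in UTC: 09:25-12:40, 13:15-15:55, 16:30-18:00 (add 4h to convert from UTC-4).
Xiulan ∩ Esperanza: 11:05-12:55, 13:35-15:20, 17:15-17:50.
Xiulan ∩ Esperanza ∩ Arjun: 11:05-12:55, 13:35-15:20, 17:15-17:50.
Xiulan ∩ Esperanza ∩ Arjun ∩ Alice: 11:05-12:55, 14:15-15:20, 17:15-17:45.
Xiulan ∩ Esperanza ∩ Arjun ∩ Alice ∩ Noa: 11:05-12:40, 14:15-15:20, 17:15-17:45.
Those are the intersection windows.
Summing the common windows: 95 + 65 + 30 = 190 minutes.

190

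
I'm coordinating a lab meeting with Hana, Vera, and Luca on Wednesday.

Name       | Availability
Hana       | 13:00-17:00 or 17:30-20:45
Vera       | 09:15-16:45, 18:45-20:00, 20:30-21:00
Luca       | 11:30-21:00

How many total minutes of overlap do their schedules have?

Hana ∩ Vera: 13:00-16:45, 18:45-20:00, 20:30-20:45.
Hana ∩ Vera ∩ Luca: 13:00-16:45, 18:45-20:00, 20:30-20:45.
So the common availability across everyone is 13:00-16:45, 18:45-20:00, 20:30-20:45.
Summing the common windows: 225 + 75 + 15 = 315 minutes.

315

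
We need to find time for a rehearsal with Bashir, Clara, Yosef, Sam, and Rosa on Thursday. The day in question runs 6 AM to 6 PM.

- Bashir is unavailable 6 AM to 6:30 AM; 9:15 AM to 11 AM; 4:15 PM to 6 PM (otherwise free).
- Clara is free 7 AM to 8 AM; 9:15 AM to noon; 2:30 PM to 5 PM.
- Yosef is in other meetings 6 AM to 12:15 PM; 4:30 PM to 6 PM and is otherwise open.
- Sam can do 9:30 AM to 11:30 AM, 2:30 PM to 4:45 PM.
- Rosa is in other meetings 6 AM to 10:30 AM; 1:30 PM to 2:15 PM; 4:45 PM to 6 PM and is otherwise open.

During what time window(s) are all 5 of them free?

Bashir free: 06:30-09:15, 11:00-16:15 (invert busy blocks within the working day).
Clara free: 07:00-08:00, 09:15-12:00, 14:30-17:00.
Yosef free: 12:15-16:30 (invert busy blocks within the working day).
Sam free: 09:30-11:30, 14:30-16:45.
Rosa free: 10:30-13:30, 14:15-16:45 (invert busy blocks within the working day).
Bashir ∩ Clara: 07:00-08:00, 11:00-12:00, 14:30-16:15.
Bashir ∩ Clara ∩ Yosef: 14:30-16:15.
Bashir ∩ Clara ∩ Yosef ∩ Sam: 14:30-16:15.
Bashir ∩ Clara ∩ Yosef ∩ Sam ∩ Rosa: 14:30-16:15.

14:30-16:15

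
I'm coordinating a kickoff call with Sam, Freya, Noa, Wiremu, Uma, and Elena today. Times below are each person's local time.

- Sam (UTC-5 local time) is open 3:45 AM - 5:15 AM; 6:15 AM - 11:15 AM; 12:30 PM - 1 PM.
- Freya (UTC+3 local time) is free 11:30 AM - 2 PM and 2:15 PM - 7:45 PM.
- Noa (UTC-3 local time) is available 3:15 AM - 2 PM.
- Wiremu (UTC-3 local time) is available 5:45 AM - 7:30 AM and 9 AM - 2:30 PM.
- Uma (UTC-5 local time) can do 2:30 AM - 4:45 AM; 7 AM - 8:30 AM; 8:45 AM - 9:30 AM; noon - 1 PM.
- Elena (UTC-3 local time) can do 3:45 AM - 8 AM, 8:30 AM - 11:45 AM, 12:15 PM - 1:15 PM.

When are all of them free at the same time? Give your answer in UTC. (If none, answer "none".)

08:45-09:45, 12:00-13:30, 13:45-14:30

Sam in UTC: 08:45-10:15, 11:15-16:15, 17:30-18:00 (add 5h to convert from UTC-5).
Freya in UTC: 08:30-11:00, 11:15-16:45 (subtract 3h to convert from UTC+3).
Noa in UTC: 06:15-17:00 (add 3h to convert from UTC-3).
Wiremu in UTC: 08:45-10:30, 12:00-17:30 (add 3h to convert from UTC-3).
Uma in UTC: 07:30-09:45, 12:00-13:30, 13:45-14:30, 17:00-18:00 (add 5h to convert from UTC-5).
Elena in UTC: 06:45-11:00, 11:30-14:45, 15:15-16:15 (add 3h to convert from UTC-3).
Sam ∩ Freya: 08:45-10:15, 11:15-16:15.
Sam ∩ Freya ∩ Noa: 08:45-10:15, 11:15-16:15.
Sam ∩ Freya ∩ Noa ∩ Wiremu: 08:45-10:15, 12:00-16:15.
Sam ∩ Freya ∩ Noa ∩ Wiremu ∩ Uma: 08:45-09:45, 12:00-13:30, 13:45-14:30.
Sam ∩ Freya ∩ Noa ∩ Wiremu ∩ Uma ∩ Elena: 08:45-09:45, 12:00-13:30, 13:45-14:30.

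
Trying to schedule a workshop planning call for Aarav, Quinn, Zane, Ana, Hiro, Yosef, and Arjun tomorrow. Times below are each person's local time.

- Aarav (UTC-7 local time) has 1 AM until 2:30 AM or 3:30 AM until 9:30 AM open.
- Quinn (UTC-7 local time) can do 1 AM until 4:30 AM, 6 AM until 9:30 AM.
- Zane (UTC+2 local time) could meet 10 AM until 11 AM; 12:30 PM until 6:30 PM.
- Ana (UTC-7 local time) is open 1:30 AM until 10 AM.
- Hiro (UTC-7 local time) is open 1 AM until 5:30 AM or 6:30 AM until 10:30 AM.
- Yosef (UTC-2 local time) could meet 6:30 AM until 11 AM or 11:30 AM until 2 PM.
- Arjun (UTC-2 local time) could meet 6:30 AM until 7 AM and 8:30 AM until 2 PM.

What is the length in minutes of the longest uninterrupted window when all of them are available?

150

Aarav in UTC: 08:00-09:30, 10:30-16:30 (add 7h to convert from UTC-7).
Quinn in UTC: 08:00-11:30, 13:00-16:30 (add 7h to convert from UTC-7).
Zane in UTC: 08:00-09:00, 10:30-16:30 (subtract 2h to convert from UTC+2).
Ana in UTC: 08:30-17:00 (add 7h to convert from UTC-7).
Hiro in UTC: 08:00-12:30, 13:30-17:30 (add 7h to convert from UTC-7).
Yosef in UTC: 08:30-13:00, 13:30-16:00 (add 2h to convert from UTC-2).
Arjun in UTC: 08:30-09:00, 10:30-16:00 (add 2h to convert from UTC-2).
Aarav ∩ Quinn: 08:00-09:30, 10:30-11:30, 13:00-16:30.
Aarav ∩ Quinn ∩ Zane: 08:00-09:00, 10:30-11:30, 13:00-16:30.
Aarav ∩ Quinn ∩ Zane ∩ Ana: 08:30-09:00, 10:30-11:30, 13:00-16:30.
Aarav ∩ Quinn ∩ Zane ∩ Ana ∩ Hiro: 08:30-09:00, 10:30-11:30, 13:30-16:30.
Aarav ∩ Quinn ∩ Zane ∩ Ana ∩ Hiro ∩ Yosef: 08:30-09:00, 10:30-11:30, 13:30-16:00.
Aarav ∩ Quinn ∩ Zane ∩ Ana ∩ Hiro ∩ Yosef ∩ Arjun: 08:30-09:00, 10:30-11:30, 13:30-16:00.
The longest is 13:30-16:00 at 150 minutes.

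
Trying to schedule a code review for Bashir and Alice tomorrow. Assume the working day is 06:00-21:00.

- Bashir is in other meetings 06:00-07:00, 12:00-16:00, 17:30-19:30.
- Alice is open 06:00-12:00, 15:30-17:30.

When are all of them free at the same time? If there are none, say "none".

07:00-12:00, 16:00-17:30

Bashir free: 07:00-12:00, 16:00-17:30, 19:30-21:00 (invert busy blocks within the working day).
Alice free: 06:00-12:00, 15:30-17:30.
Bashir ∩ Alice: 07:00-12:00, 16:00-17:30.
So the common availability across everyone is 07:00-12:00, 16:00-17:30.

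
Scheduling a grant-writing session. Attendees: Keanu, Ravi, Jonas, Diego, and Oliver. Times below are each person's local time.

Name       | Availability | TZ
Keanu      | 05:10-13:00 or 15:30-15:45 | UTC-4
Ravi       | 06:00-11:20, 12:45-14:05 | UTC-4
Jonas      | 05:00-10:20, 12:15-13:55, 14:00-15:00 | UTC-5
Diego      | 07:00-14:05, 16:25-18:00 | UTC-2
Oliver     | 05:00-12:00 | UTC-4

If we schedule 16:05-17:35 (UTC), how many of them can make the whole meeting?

0

Keanu in UTC: 09:10-17:00, 19:30-19:45 (add 4h to convert from UTC-4).
Ravi in UTC: 10:00-15:20, 16:45-18:05 (add 4h to convert from UTC-4).
Jonas in UTC: 10:00-15:20, 17:15-18:55, 19:00-20:00 (add 5h to convert from UTC-5).
Diego in UTC: 09:00-16:05, 18:25-20:00 (add 2h to convert from UTC-2).
Oliver in UTC: 09:00-16:00 (add 4h to convert from UTC-4).
nobody can make the full 16:05-17:35 slot — that's 0.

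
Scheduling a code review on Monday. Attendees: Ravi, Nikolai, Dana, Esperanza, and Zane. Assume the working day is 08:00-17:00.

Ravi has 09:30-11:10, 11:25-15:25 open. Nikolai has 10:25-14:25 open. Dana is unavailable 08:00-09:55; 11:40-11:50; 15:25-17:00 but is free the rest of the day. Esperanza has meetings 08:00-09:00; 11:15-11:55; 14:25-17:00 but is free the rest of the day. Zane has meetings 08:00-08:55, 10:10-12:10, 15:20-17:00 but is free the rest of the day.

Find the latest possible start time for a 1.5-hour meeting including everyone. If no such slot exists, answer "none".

Ravi free: 09:30-11:10, 11:25-15:25.
Nikolai free: 10:25-14:25.
Dana free: 09:55-11:40, 11:50-15:25 (invert busy blocks within the working day).
Esperanza free: 09:00-11:15, 11:55-14:25 (invert busy blocks within the working day).
Zane free: 08:55-10:10, 12:10-15:20 (invert busy blocks within the working day).
Ravi ∩ Nikolai: 10:25-11:10, 11:25-14:25.
Ravi ∩ Nikolai ∩ Dana: 10:25-11:10, 11:25-11:40, 11:50-14:25.
Ravi ∩ Nikolai ∩ Dana ∩ Esperanza: 10:25-11:10, 11:55-14:25.
Ravi ∩ Nikolai ∩ Dana ∩ Esperanza ∩ Zane: 12:10-14:25.
So the common availability across everyone is 12:10-14:25.
The last common window of at least 90 minutes is 12:10-14:25; a 90-minute meeting can start as late as 12:55 and still end by 14:25.

12:55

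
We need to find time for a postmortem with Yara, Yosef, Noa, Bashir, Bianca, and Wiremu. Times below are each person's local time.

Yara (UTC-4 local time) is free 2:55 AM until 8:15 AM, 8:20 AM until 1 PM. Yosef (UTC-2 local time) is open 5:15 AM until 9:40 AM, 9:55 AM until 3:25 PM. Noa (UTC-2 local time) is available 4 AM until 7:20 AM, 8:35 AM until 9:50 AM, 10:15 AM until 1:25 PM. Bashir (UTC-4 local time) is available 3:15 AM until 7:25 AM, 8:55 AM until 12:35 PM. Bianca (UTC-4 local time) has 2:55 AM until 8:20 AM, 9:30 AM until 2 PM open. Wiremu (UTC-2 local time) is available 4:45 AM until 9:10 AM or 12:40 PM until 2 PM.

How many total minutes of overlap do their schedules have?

205

Yara in UTC: 06:55-12:15, 12:20-17:00 (add 4h to convert from UTC-4).
Yosef in UTC: 07:15-11:40, 11:55-17:25 (add 2h to convert from UTC-2).
Noa in UTC: 06:00-09:20, 10:35-11:50, 12:15-15:25 (add 2h to convert from UTC-2).
Bashir in UTC: 07:15-11:25, 12:55-16:35 (add 4h to convert from UTC-4).
Bianca in UTC: 06:55-12:20, 13:30-18:00 (add 4h to convert from UTC-4).
Wiremu in UTC: 06:45-11:10, 14:40-16:00 (add 2h to convert from UTC-2).
Yara ∩ Yosef: 07:15-11:40, 11:55-12:15, 12:20-17:00.
Yara ∩ Yosef ∩ Noa: 07:15-09:20, 10:35-11:40, 12:20-15:25.
Yara ∩ Yosef ∩ Noa ∩ Bashir: 07:15-09:20, 10:35-11:25, 12:55-15:25.
Yara ∩ Yosef ∩ Noa ∩ Bashir ∩ Bianca: 07:15-09:20, 10:35-11:25, 13:30-15:25.
Yara ∩ Yosef ∩ Noa ∩ Bashir ∩ Bianca ∩ Wiremu: 07:15-09:20, 10:35-11:10, 14:40-15:25.
Summing the common windows: 125 + 35 + 45 = 205 minutes.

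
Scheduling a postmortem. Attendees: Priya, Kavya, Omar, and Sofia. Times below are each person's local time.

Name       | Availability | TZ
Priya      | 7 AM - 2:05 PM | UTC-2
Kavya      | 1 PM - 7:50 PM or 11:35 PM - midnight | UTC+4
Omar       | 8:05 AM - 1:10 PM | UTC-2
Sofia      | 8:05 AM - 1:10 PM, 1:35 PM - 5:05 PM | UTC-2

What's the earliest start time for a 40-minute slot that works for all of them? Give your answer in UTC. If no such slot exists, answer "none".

10:05

Priya in UTC: 09:00-16:05 (add 2h to convert from UTC-2).
Kavya in UTC: 09:00-15:50, 19:35-20:00 (subtract 4h to convert from UTC+4).
Omar in UTC: 10:05-15:10 (add 2h to convert from UTC-2).
Sofia in UTC: 10:05-15:10, 15:35-19:05 (add 2h to convert from UTC-2).
Priya ∩ Kavya: 09:00-15:50.
Priya ∩ Kavya ∩ Omar: 10:05-15:10.
Priya ∩ Kavya ∩ Omar ∩ Sofia: 10:05-15:10.
So the common availability across everyone is 10:05-15:10.
The first common window of at least 40 minutes is 10:05-15:10, so the earliest start is 10:05.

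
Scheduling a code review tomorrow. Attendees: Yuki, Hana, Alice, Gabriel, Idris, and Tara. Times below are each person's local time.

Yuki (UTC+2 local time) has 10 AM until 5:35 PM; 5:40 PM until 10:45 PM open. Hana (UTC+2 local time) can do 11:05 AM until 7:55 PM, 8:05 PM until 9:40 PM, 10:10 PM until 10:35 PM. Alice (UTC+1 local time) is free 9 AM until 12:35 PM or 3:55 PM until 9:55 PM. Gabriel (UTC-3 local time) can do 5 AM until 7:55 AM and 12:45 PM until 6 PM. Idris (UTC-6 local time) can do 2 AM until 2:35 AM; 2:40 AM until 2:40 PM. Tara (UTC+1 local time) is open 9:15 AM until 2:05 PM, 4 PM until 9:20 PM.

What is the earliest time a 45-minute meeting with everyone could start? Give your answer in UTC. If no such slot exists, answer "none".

Yuki in UTC: 08:00-15:35, 15:40-20:45 (subtract 2h to convert from UTC+2).
Hana in UTC: 09:05-17:55, 18:05-19:40, 20:10-20:35 (subtract 2h to convert from UTC+2).
Alice in UTC: 08:00-11:35, 14:55-20:55 (subtract 1h to convert from UTC+1).
Gabriel in UTC: 08:00-10:55, 15:45-21:00 (add 3h to convert from UTC-3).
Idris in UTC: 08:00-08:35, 08:40-20:40 (add 6h to convert from UTC-6).
Tara in UTC: 08:15-13:05, 15:00-20:20 (subtract 1h to convert from UTC+1).
Yuki ∩ Hana: 09:05-15:35, 15:40-17:55, 18:05-19:40, 20:10-20:35.
Yuki ∩ Hana ∩ Alice: 09:05-11:35, 14:55-15:35, 15:40-17:55, 18:05-19:40, 20:10-20:35.
Yuki ∩ Hana ∩ Alice ∩ Gabriel: 09:05-10:55, 15:45-17:55, 18:05-19:40, 20:10-20:35.
Yuki ∩ Hana ∩ Alice ∩ Gabriel ∩ Idris: 09:05-10:55, 15:45-17:55, 18:05-19:40, 20:10-20:35.
Yuki ∩ Hana ∩ Alice ∩ Gabriel ∩ Idris ∩ Tara: 09:05-10:55, 15:45-17:55, 18:05-19:40, 20:10-20:20.
The first common window of at least 45 minutes is 09:05-10:55, so the earliest start is 09:05.

09:05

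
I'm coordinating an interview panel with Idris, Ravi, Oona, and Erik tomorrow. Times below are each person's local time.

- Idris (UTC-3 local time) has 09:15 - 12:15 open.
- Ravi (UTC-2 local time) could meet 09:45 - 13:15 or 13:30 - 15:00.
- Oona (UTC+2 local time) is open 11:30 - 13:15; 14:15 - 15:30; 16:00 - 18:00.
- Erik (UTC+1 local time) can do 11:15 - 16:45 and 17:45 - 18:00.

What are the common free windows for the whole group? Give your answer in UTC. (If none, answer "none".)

Idris in UTC: 12:15-15:15 (add 3h to convert from UTC-3).
Ravi in UTC: 11:45-15:15, 15:30-17:00 (add 2h to convert from UTC-2).
Oona in UTC: 09:30-11:15, 12:15-13:30, 14:00-16:00 (subtract 2h to convert from UTC+2).
Erik in UTC: 10:15-15:45, 16:45-17:00 (subtract 1h to convert from UTC+1).
Idris ∩ Ravi: 12:15-15:15.
Idris ∩ Ravi ∩ Oona: 12:15-13:30, 14:00-15:15.
Idris ∩ Ravi ∩ Oona ∩ Erik: 12:15-13:30, 14:00-15:15.

12:15-13:30, 14:00-15:15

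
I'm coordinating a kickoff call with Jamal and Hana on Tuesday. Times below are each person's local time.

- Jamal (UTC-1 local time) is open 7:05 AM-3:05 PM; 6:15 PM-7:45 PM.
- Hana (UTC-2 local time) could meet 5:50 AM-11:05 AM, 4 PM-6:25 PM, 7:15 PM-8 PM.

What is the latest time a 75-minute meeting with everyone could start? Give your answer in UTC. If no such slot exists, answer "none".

11:50

Jamal in UTC: 08:05-16:05, 19:15-20:45 (add 1h to convert from UTC-1).
Hana in UTC: 07:50-13:05, 18:00-20:25, 21:15-22:00 (add 2h to convert from UTC-2).
Jamal ∩ Hana: 08:05-13:05, 19:15-20:25.
So the common availability across everyone is 08:05-13:05, 19:15-20:25.
The last common window of at least 75 minutes is 08:05-13:05; a 75-minute meeting can start as late as 11:50 and still end by 13:05.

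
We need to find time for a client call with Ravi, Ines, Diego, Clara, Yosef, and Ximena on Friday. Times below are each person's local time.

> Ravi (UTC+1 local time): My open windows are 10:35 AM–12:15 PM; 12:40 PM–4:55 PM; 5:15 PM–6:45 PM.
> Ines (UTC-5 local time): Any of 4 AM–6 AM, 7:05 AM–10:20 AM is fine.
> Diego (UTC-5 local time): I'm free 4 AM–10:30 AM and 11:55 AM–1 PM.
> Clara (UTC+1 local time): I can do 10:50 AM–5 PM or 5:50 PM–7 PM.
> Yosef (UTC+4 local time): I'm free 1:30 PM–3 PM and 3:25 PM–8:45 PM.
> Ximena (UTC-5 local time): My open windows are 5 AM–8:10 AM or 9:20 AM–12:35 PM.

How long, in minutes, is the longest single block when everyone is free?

65

Ravi in UTC: 09:35-11:15, 11:40-15:55, 16:15-17:45 (subtract 1h to convert from UTC+1).
Ines in UTC: 09:00-11:00, 12:05-15:20 (add 5h to convert from UTC-5).
Diego in UTC: 09:00-15:30, 16:55-18:00 (add 5h to convert from UTC-5).
Clara in UTC: 09:50-16:00, 16:50-18:00 (subtract 1h to convert from UTC+1).
Yosef in UTC: 09:30-11:00, 11:25-16:45 (subtract 4h to convert from UTC+4).
Ximena in UTC: 10:00-13:10, 14:20-17:35 (add 5h to convert from UTC-5).
Ravi ∩ Ines: 09:35-11:00, 12:05-15:20.
Ravi ∩ Ines ∩ Diego: 09:35-11:00, 12:05-15:20.
Ravi ∩ Ines ∩ Diego ∩ Clara: 09:50-11:00, 12:05-15:20.
Ravi ∩ Ines ∩ Diego ∩ Clara ∩ Yosef: 09:50-11:00, 12:05-15:20.
Ravi ∩ Ines ∩ Diego ∩ Clara ∩ Yosef ∩ Ximena: 10:00-11:00, 12:05-13:10, 14:20-15:20.
The longest is 12:05-13:10 at 65 minutes.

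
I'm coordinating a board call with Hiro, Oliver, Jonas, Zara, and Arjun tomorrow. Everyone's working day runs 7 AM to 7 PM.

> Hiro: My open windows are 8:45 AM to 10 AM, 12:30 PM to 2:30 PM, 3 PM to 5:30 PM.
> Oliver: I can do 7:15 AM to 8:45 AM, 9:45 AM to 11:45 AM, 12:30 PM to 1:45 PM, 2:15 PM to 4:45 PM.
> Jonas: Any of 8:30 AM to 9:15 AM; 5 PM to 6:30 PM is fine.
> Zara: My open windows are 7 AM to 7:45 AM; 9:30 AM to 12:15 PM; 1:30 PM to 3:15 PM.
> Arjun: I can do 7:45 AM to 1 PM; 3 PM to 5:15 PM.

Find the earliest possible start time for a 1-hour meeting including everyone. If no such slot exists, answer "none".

Hiro ∩ Oliver: 09:45-10:00, 12:30-13:45, 14:15-14:30, 15:00-16:45.
Hiro ∩ Oliver ∩ Jonas: ∅.
Hiro ∩ Oliver ∩ Jonas ∩ Zara: ∅.
Hiro ∩ Oliver ∩ Jonas ∩ Zara ∩ Arjun: ∅.
There is no time when everyone is free.
No common window is at least 60 minutes long.

none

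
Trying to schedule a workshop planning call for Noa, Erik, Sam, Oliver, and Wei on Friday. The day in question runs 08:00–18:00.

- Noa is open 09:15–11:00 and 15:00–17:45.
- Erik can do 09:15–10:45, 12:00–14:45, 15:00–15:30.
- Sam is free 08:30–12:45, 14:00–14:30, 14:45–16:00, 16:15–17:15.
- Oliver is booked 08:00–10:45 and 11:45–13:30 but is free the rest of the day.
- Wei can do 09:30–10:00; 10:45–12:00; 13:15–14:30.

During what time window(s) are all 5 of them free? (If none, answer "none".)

none

Noa free: 09:15-11:00, 15:00-17:45.
Erik free: 09:15-10:45, 12:00-14:45, 15:00-15:30.
Sam free: 08:30-12:45, 14:00-14:30, 14:45-16:00, 16:15-17:15.
Oliver free: 10:45-11:45, 13:30-18:00 (invert busy blocks within the working day).
Wei free: 09:30-10:00, 10:45-12:00, 13:15-14:30.
Noa ∩ Erik: 09:15-10:45, 15:00-15:30.
Noa ∩ Erik ∩ Sam: 09:15-10:45, 15:00-15:30.
Noa ∩ Erik ∩ Sam ∩ Oliver: 15:00-15:30.
Noa ∩ Erik ∩ Sam ∩ Oliver ∩ Wei: ∅.
There is no time when everyone is free.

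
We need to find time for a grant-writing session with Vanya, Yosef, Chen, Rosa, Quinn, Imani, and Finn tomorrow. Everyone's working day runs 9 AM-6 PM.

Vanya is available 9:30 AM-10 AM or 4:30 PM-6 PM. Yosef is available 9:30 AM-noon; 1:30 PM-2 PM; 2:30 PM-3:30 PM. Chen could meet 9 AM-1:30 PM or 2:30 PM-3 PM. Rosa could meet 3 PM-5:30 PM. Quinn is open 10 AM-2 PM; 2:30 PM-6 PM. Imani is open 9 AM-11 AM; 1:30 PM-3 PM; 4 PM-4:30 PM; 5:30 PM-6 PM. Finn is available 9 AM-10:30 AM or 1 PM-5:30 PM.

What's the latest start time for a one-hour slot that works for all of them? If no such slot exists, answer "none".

Vanya ∩ Yosef: 09:30-10:00.
Vanya ∩ Yosef ∩ Chen: 09:30-10:00.
Vanya ∩ Yosef ∩ Chen ∩ Rosa: ∅.
Vanya ∩ Yosef ∩ Chen ∩ Rosa ∩ Quinn: ∅.
Vanya ∩ Yosef ∩ Chen ∩ Rosa ∩ Quinn ∩ Imani: ∅.
Vanya ∩ Yosef ∩ Chen ∩ Rosa ∩ Quinn ∩ Imani ∩ Finn: ∅.
There is no time when everyone is free.
No common window is at least 60 minutes long.

none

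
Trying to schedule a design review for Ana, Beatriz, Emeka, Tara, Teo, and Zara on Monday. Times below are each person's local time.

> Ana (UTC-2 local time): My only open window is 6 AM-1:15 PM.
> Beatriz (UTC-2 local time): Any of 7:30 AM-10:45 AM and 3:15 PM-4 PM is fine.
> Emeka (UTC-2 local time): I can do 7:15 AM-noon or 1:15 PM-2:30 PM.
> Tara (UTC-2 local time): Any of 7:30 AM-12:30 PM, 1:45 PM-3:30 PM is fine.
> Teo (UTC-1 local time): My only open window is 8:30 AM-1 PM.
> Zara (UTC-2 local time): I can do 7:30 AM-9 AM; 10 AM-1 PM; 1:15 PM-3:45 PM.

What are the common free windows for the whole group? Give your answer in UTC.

Ana in UTC: 08:00-15:15 (add 2h to convert from UTC-2).
Beatriz in UTC: 09:30-12:45, 17:15-18:00 (add 2h to convert from UTC-2).
Emeka in UTC: 09:15-14:00, 15:15-16:30 (add 2h to convert from UTC-2).
Tara in UTC: 09:30-14:30, 15:45-17:30 (add 2h to convert from UTC-2).
Teo in UTC: 09:30-14:00 (add 1h to convert from UTC-1).
Zara in UTC: 09:30-11:00, 12:00-15:00, 15:15-17:45 (add 2h to convert from UTC-2).
Ana ∩ Beatriz: 09:30-12:45.
Ana ∩ Beatriz ∩ Emeka: 09:30-12:45.
Ana ∩ Beatriz ∩ Emeka ∩ Tara: 09:30-12:45.
Ana ∩ Beatriz ∩ Emeka ∩ Tara ∩ Teo: 09:30-12:45.
Ana ∩ Beatriz ∩ Emeka ∩ Tara ∩ Teo ∩ Zara: 09:30-11:00, 12:00-12:45.

09:30-11:00, 12:00-12:45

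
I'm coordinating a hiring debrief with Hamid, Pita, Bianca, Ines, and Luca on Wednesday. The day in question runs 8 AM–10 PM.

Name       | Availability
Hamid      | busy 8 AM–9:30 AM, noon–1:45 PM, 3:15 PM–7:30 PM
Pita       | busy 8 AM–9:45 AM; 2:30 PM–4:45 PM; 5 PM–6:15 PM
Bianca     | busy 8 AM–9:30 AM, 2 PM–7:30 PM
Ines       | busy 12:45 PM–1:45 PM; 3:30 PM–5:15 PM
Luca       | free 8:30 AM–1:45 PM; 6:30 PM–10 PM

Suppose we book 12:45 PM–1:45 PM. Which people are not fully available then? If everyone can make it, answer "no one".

Hamid, Ines

Hamid free: 09:30-12:00, 13:45-15:15, 19:30-22:00 (invert busy blocks within the working day).
Pita free: 09:45-14:30, 16:45-17:00, 18:15-22:00 (invert busy blocks within the working day).
Bianca free: 09:30-14:00, 19:30-22:00 (invert busy blocks within the working day).
Ines free: 08:00-12:45, 13:45-15:30, 17:15-22:00 (invert busy blocks within the working day).
Luca free: 08:30-13:45, 18:30-22:00.
Hamid: not fully free for 12:45-13:45. Pita: free for 12:45-13:45. Bianca: free for 12:45-13:45. Ines: not fully free for 12:45-13:45. Luca: free for 12:45-13:45.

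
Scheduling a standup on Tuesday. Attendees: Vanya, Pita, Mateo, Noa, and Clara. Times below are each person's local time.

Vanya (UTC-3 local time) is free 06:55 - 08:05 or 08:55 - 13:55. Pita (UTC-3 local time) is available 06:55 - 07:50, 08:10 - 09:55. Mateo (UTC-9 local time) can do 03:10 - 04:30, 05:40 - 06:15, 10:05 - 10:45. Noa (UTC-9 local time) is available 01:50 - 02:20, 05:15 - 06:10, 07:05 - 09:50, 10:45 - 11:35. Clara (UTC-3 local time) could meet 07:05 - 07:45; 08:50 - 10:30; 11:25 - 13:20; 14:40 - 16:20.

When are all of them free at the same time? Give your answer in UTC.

Vanya in UTC: 09:55-11:05, 11:55-16:55 (add 3h to convert from UTC-3).
Pita in UTC: 09:55-10:50, 11:10-12:55 (add 3h to convert from UTC-3).
Mateo in UTC: 12:10-13:30, 14:40-15:15, 19:05-19:45 (add 9h to convert from UTC-9).
Noa in UTC: 10:50-11:20, 14:15-15:10, 16:05-18:50, 19:45-20:35 (add 9h to convert from UTC-9).
Clara in UTC: 10:05-10:45, 11:50-13:30, 14:25-16:20, 17:40-19:20 (add 3h to convert from UTC-3).
Vanya ∩ Pita: 09:55-10:50, 11:55-12:55.
Vanya ∩ Pita ∩ Mateo: 12:10-12:55.
Vanya ∩ Pita ∩ Mateo ∩ Noa: ∅.
Vanya ∩ Pita ∩ Mateo ∩ Noa ∩ Clara: ∅.
There is no time when everyone is free.

none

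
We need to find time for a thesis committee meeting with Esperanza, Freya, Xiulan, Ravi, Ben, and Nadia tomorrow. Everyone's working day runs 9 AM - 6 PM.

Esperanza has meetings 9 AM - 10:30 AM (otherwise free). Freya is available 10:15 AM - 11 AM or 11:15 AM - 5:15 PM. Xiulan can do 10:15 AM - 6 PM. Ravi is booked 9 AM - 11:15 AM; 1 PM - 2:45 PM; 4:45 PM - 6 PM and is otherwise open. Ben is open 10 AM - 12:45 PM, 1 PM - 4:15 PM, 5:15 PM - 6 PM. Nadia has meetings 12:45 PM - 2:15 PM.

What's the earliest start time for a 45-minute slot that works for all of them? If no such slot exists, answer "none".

Esperanza free: 10:30-18:00 (invert busy blocks within the working day).
Freya free: 10:15-11:00, 11:15-17:15.
Xiulan free: 10:15-18:00.
Ravi free: 11:15-13:00, 14:45-16:45 (invert busy blocks within the working day).
Ben free: 10:00-12:45, 13:00-16:15, 17:15-18:00.
Nadia free: 09:00-12:45, 14:15-18:00 (invert busy blocks within the working day).
Esperanza ∩ Freya: 10:30-11:00, 11:15-17:15.
Esperanza ∩ Freya ∩ Xiulan: 10:30-11:00, 11:15-17:15.
Esperanza ∩ Freya ∩ Xiulan ∩ Ravi: 11:15-13:00, 14:45-16:45.
Esperanza ∩ Freya ∩ Xiulan ∩ Ravi ∩ Ben: 11:15-12:45, 14:45-16:15.
Esperanza ∩ Freya ∩ Xiulan ∩ Ravi ∩ Ben ∩ Nadia: 11:15-12:45, 14:45-16:15.
So the common availability across everyone is 11:15-12:45, 14:45-16:15.
The first common window of at least 45 minutes is 11:15-12:45, so the earliest start is 11:15.

11:15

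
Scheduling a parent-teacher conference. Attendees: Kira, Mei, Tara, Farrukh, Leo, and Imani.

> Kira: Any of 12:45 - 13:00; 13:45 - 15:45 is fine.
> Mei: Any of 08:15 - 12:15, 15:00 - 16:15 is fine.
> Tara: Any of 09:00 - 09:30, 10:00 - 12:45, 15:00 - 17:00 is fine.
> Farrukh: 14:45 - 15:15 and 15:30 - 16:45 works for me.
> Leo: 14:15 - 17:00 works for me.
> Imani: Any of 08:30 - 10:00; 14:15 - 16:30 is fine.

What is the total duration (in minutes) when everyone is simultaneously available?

Kira ∩ Mei: 15:00-15:45.
Kira ∩ Mei ∩ Tara: 15:00-15:45.
Kira ∩ Mei ∩ Tara ∩ Farrukh: 15:00-15:15, 15:30-15:45.
Kira ∩ Mei ∩ Tara ∩ Farrukh ∩ Leo: 15:00-15:15, 15:30-15:45.
Kira ∩ Mei ∩ Tara ∩ Farrukh ∩ Leo ∩ Imani: 15:00-15:15, 15:30-15:45.
Summing the common windows: 15 + 15 = 30 minutes.

30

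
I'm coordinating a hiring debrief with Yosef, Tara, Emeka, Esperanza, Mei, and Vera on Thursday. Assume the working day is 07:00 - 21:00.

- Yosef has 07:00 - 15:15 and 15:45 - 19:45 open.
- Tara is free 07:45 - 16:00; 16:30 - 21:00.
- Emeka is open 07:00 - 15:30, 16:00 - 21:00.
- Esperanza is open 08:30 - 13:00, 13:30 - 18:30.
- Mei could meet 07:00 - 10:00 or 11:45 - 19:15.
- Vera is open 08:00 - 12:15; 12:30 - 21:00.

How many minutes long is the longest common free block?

Yosef ∩ Tara: 07:45-15:15, 15:45-16:00, 16:30-19:45.
Yosef ∩ Tara ∩ Emeka: 07:45-15:15, 16:30-19:45.
Yosef ∩ Tara ∩ Emeka ∩ Esperanza: 08:30-13:00, 13:30-15:15, 16:30-18:30.
Yosef ∩ Tara ∩ Emeka ∩ Esperanza ∩ Mei: 08:30-10:00, 11:45-13:00, 13:30-15:15, 16:30-18:30.
Yosef ∩ Tara ∩ Emeka ∩ Esperanza ∩ Mei ∩ Vera: 08:30-10:00, 11:45-12:15, 12:30-13:00, 13:30-15:15, 16:30-18:30.
So the common availability across everyone is 08:30-10:00, 11:45-12:15, 12:30-13:00, 13:30-15:15, 16:30-18:30.
The longest is 16:30-18:30 at 120 minutes.

120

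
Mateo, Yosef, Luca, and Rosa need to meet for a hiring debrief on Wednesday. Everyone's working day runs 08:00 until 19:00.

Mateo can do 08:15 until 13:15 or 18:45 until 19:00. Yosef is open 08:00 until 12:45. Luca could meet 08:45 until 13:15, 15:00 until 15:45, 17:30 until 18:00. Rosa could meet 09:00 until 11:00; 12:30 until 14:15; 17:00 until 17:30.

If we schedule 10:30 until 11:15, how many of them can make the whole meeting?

3

Mateo, Yosef, and Luca can make the full 10:30-11:15 slot — that's 3.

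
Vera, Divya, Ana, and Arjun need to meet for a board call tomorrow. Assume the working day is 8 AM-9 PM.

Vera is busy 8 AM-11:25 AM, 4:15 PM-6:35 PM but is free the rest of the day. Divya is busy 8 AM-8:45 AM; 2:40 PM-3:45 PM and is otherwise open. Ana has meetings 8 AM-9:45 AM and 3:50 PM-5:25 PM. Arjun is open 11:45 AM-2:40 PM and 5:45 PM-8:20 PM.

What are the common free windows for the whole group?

Vera free: 11:25-16:15, 18:35-21:00 (invert busy blocks within the working day).
Divya free: 08:45-14:40, 15:45-21:00 (invert busy blocks within the working day).
Ana free: 09:45-15:50, 17:25-21:00 (invert busy blocks within the working day).
Arjun free: 11:45-14:40, 17:45-20:20.
Vera ∩ Divya: 11:25-14:40, 15:45-16:15, 18:35-21:00.
Vera ∩ Divya ∩ Ana: 11:25-14:40, 15:45-15:50, 18:35-21:00.
Vera ∩ Divya ∩ Ana ∩ Arjun: 11:45-14:40, 18:35-20:20.

11:45-14:40, 18:35-20:20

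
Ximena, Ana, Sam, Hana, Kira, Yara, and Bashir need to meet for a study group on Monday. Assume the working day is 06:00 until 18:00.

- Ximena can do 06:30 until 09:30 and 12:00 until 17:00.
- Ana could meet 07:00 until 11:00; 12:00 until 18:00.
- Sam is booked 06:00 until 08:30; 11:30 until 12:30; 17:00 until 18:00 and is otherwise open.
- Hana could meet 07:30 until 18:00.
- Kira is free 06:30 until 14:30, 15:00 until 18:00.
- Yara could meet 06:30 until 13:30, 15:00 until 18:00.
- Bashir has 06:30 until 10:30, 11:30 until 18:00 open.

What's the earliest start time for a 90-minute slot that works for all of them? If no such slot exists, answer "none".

15:00

Ximena free: 06:30-09:30, 12:00-17:00.
Ana free: 07:00-11:00, 12:00-18:00.
Sam free: 08:30-11:30, 12:30-17:00 (invert busy blocks within the working day).
Hana free: 07:30-18:00.
Kira free: 06:30-14:30, 15:00-18:00.
Yara free: 06:30-13:30, 15:00-18:00.
Bashir free: 06:30-10:30, 11:30-18:00.
Ximena ∩ Ana: 07:00-09:30, 12:00-17:00.
Ximena ∩ Ana ∩ Sam: 08:30-09:30, 12:30-17:00.
Ximena ∩ Ana ∩ Sam ∩ Hana: 08:30-09:30, 12:30-17:00.
Ximena ∩ Ana ∩ Sam ∩ Hana ∩ Kira: 08:30-09:30, 12:30-14:30, 15:00-17:00.
Ximena ∩ Ana ∩ Sam ∩ Hana ∩ Kira ∩ Yara: 08:30-09:30, 12:30-13:30, 15:00-17:00.
Ximena ∩ Ana ∩ Sam ∩ Hana ∩ Kira ∩ Yara ∩ Bashir: 08:30-09:30, 12:30-13:30, 15:00-17:00.
The first common window of at least 90 minutes is 15:00-17:00, so the earliest start is 15:00.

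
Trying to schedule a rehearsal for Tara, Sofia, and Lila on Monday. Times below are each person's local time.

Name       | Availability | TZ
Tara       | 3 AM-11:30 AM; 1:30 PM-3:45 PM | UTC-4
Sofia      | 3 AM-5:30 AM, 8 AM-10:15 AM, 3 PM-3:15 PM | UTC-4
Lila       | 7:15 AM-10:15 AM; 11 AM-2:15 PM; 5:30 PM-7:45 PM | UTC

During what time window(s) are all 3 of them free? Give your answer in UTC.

07:15-09:30, 12:00-14:15, 19:00-19:15

Tara in UTC: 07:00-15:30, 17:30-19:45 (add 4h to convert from UTC-4).
Sofia in UTC: 07:00-09:30, 12:00-14:15, 19:00-19:15 (add 4h to convert from UTC-4).
Lila in UTC: 07:15-10:15, 11:00-14:15, 17:30-19:45.
Tara ∩ Sofia: 07:00-09:30, 12:00-14:15, 19:00-19:15.
Tara ∩ Sofia ∩ Lila: 07:15-09:30, 12:00-14:15, 19:00-19:15.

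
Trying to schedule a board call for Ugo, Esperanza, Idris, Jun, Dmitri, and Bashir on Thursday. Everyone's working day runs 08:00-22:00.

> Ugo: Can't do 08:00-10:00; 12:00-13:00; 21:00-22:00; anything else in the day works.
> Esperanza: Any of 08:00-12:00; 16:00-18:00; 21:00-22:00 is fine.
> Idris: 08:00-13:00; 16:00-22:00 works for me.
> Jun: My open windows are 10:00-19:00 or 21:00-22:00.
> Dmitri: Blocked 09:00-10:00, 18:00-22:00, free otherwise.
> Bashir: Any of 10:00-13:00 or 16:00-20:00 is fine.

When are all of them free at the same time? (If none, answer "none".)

Ugo free: 10:00-12:00, 13:00-21:00 (invert busy blocks within the working day).
Esperanza free: 08:00-12:00, 16:00-18:00, 21:00-22:00.
Idris free: 08:00-13:00, 16:00-22:00.
Jun free: 10:00-19:00, 21:00-22:00.
Dmitri free: 08:00-09:00, 10:00-18:00 (invert busy blocks within the working day).
Bashir free: 10:00-13:00, 16:00-20:00.
Ugo ∩ Esperanza: 10:00-12:00, 16:00-18:00.
Ugo ∩ Esperanza ∩ Idris: 10:00-12:00, 16:00-18:00.
Ugo ∩ Esperanza ∩ Idris ∩ Jun: 10:00-12:00, 16:00-18:00.
Ugo ∩ Esperanza ∩ Idris ∩ Jun ∩ Dmitri: 10:00-12:00, 16:00-18:00.
Ugo ∩ Esperanza ∩ Idris ∩ Jun ∩ Dmitri ∩ Bashir: 10:00-12:00, 16:00-18:00.
So the common availability across everyone is 10:00-12:00, 16:00-18:00.

10:00-12:00, 16:00-18:00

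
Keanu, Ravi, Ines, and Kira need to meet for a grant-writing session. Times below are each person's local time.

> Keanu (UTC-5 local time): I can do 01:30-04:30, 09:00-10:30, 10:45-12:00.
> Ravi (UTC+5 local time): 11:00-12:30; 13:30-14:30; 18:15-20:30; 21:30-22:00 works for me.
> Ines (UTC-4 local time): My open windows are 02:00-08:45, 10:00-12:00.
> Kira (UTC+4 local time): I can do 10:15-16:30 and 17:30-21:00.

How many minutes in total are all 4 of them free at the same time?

210

Keanu in UTC: 06:30-09:30, 14:00-15:30, 15:45-17:00 (add 5h to convert from UTC-5).
Ravi in UTC: 06:00-07:30, 08:30-09:30, 13:15-15:30, 16:30-17:00 (subtract 5h to convert from UTC+5).
Ines in UTC: 06:00-12:45, 14:00-16:00 (add 4h to convert from UTC-4).
Kira in UTC: 06:15-12:30, 13:30-17:00 (subtract 4h to convert from UTC+4).
Keanu ∩ Ravi: 06:30-07:30, 08:30-09:30, 14:00-15:30, 16:30-17:00.
Keanu ∩ Ravi ∩ Ines: 06:30-07:30, 08:30-09:30, 14:00-15:30.
Keanu ∩ Ravi ∩ Ines ∩ Kira: 06:30-07:30, 08:30-09:30, 14:00-15:30.
So the common availability across everyone is 06:30-07:30, 08:30-09:30, 14:00-15:30.
Summing the common windows: 60 + 60 + 90 = 210 minutes.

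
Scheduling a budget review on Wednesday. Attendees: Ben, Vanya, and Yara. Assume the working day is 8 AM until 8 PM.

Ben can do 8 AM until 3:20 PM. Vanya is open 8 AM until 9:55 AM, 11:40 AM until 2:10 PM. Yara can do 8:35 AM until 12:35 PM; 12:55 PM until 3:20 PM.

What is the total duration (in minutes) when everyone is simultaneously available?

210

Ben ∩ Vanya: 08:00-09:55, 11:40-14:10.
Ben ∩ Vanya ∩ Yara: 08:35-09:55, 11:40-12:35, 12:55-14:10.
Summing the common windows: 80 + 55 + 75 = 210 minutes.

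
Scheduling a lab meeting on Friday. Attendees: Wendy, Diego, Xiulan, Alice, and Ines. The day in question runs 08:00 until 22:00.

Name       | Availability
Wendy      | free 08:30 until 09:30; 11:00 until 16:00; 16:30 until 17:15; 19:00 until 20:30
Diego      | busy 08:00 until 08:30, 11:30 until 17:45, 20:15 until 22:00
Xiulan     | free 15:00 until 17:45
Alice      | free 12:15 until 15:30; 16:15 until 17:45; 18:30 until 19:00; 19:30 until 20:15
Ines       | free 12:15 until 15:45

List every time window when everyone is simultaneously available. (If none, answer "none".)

Wendy free: 08:30-09:30, 11:00-16:00, 16:30-17:15, 19:00-20:30.
Diego free: 08:30-11:30, 17:45-20:15 (invert busy blocks within the working day).
Xiulan free: 15:00-17:45.
Alice free: 12:15-15:30, 16:15-17:45, 18:30-19:00, 19:30-20:15.
Ines free: 12:15-15:45.
Wendy ∩ Diego: 08:30-09:30, 11:00-11:30, 19:00-20:15.
Wendy ∩ Diego ∩ Xiulan: ∅.
Wendy ∩ Diego ∩ Xiulan ∩ Alice: ∅.
Wendy ∩ Diego ∩ Xiulan ∩ Alice ∩ Ines: ∅.
There is no time when everyone is free.

none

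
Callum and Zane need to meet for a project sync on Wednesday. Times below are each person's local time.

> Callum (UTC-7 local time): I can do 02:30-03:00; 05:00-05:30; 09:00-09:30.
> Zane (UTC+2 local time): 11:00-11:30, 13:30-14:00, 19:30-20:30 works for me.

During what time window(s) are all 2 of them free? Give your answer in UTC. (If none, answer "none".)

none

Callum in UTC: 09:30-10:00, 12:00-12:30, 16:00-16:30 (add 7h to convert from UTC-7).
Zane in UTC: 09:00-09:30, 11:30-12:00, 17:30-18:30 (subtract 2h to convert from UTC+2).
Callum ∩ Zane: ∅.
There is no time when everyone is free.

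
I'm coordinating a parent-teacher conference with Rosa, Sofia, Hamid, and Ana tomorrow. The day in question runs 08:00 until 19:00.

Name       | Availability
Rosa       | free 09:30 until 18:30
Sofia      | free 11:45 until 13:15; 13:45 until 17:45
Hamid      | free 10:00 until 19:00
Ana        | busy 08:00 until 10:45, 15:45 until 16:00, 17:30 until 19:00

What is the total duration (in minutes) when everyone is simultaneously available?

300

Rosa free: 09:30-18:30.
Sofia free: 11:45-13:15, 13:45-17:45.
Hamid free: 10:00-19:00.
Ana free: 10:45-15:45, 16:00-17:30 (invert busy blocks within the working day).
Rosa ∩ Sofia: 11:45-13:15, 13:45-17:45.
Rosa ∩ Sofia ∩ Hamid: 11:45-13:15, 13:45-17:45.
Rosa ∩ Sofia ∩ Hamid ∩ Ana: 11:45-13:15, 13:45-15:45, 16:00-17:30.
Summing the common windows: 90 + 120 + 90 = 300 minutes.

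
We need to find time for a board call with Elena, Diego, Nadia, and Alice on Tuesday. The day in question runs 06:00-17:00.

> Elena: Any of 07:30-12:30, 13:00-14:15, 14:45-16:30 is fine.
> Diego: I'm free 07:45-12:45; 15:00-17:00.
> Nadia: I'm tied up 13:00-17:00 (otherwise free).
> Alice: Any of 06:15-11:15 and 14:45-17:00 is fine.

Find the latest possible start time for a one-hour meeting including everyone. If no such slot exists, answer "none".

10:15

Elena free: 07:30-12:30, 13:00-14:15, 14:45-16:30.
Diego free: 07:45-12:45, 15:00-17:00.
Nadia free: 06:00-13:00 (invert busy blocks within the working day).
Alice free: 06:15-11:15, 14:45-17:00.
Elena ∩ Diego: 07:45-12:30, 15:00-16:30.
Elena ∩ Diego ∩ Nadia: 07:45-12:30.
Elena ∩ Diego ∩ Nadia ∩ Alice: 07:45-11:15.
Those are the intersection windows.
The last common window of at least 60 minutes is 07:45-11:15; a 60-minute meeting can start as late as 10:15 and still end by 11:15.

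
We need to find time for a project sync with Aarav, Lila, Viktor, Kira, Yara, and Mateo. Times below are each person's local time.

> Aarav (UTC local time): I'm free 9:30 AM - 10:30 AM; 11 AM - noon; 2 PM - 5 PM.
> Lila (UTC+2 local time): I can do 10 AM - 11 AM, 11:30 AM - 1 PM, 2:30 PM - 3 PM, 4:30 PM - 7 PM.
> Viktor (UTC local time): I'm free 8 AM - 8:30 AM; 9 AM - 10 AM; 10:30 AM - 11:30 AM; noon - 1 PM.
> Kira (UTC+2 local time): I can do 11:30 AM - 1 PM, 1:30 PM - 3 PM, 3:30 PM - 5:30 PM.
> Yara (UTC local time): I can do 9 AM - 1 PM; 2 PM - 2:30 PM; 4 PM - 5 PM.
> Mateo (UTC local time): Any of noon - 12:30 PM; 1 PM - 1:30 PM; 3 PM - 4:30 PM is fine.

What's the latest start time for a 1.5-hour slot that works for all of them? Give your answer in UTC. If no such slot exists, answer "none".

Aarav in UTC: 09:30-10:30, 11:00-12:00, 14:00-17:00.
Lila in UTC: 08:00-09:00, 09:30-11:00, 12:30-13:00, 14:30-17:00 (subtract 2h to convert from UTC+2).
Viktor in UTC: 08:00-08:30, 09:00-10:00, 10:30-11:30, 12:00-13:00.
Kira in UTC: 09:30-11:00, 11:30-13:00, 13:30-15:30 (subtract 2h to convert from UTC+2).
Yara in UTC: 09:00-13:00, 14:00-14:30, 16:00-17:00.
Mateo in UTC: 12:00-12:30, 13:00-13:30, 15:00-16:30.
Aarav ∩ Lila: 09:30-10:30, 14:30-17:00.
Aarav ∩ Lila ∩ Viktor: 09:30-10:00.
Aarav ∩ Lila ∩ Viktor ∩ Kira: 09:30-10:00.
Aarav ∩ Lila ∩ Viktor ∩ Kira ∩ Yara: 09:30-10:00.
Aarav ∩ Lila ∩ Viktor ∩ Kira ∩ Yara ∩ Mateo: ∅.
There is no time when everyone is free.
No common window is at least 90 minutes long.

none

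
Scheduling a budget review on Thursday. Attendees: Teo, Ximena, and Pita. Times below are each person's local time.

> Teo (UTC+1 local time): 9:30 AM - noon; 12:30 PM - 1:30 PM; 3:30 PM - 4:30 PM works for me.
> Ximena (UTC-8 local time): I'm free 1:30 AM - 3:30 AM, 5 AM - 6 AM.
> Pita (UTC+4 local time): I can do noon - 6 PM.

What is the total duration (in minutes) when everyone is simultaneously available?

Teo in UTC: 08:30-11:00, 11:30-12:30, 14:30-15:30 (subtract 1h to convert from UTC+1).
Ximena in UTC: 09:30-11:30, 13:00-14:00 (add 8h to convert from UTC-8).
Pita in UTC: 08:00-14:00 (subtract 4h to convert from UTC+4).
Teo ∩ Ximena: 09:30-11:00.
Teo ∩ Ximena ∩ Pita: 09:30-11:00.
That's a single block of 90 minutes.

90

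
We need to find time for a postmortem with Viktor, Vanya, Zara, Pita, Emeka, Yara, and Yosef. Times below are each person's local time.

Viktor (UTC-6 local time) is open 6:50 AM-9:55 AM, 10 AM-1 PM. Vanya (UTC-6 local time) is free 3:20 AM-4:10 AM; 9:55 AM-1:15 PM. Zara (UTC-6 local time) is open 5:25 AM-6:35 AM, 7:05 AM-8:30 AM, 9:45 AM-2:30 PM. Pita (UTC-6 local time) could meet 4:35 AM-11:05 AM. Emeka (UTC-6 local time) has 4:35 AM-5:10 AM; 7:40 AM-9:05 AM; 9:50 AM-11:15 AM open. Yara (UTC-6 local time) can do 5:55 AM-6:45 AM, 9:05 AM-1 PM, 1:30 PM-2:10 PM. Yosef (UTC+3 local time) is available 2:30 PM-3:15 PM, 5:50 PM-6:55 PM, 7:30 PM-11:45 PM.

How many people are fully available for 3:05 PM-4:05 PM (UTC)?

Viktor in UTC: 12:50-15:55, 16:00-19:00 (add 6h to convert from UTC-6).
Vanya in UTC: 09:20-10:10, 15:55-19:15 (add 6h to convert from UTC-6).
Zara in UTC: 11:25-12:35, 13:05-14:30, 15:45-20:30 (add 6h to convert from UTC-6).
Pita in UTC: 10:35-17:05 (add 6h to convert from UTC-6).
Emeka in UTC: 10:35-11:10, 13:40-15:05, 15:50-17:15 (add 6h to convert from UTC-6).
Yara in UTC: 11:55-12:45, 15:05-19:00, 19:30-20:10 (add 6h to convert from UTC-6).
Yosef in UTC: 11:30-12:15, 14:50-15:55, 16:30-20:45 (subtract 3h to convert from UTC+3).
Pita and Yara can make the full 15:05-16:05 slot — that's 2.

2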